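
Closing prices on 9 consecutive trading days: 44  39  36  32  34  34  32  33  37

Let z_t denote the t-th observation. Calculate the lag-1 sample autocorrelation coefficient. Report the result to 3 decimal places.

Mean z̄ = (44 + 39 + 36 + 32 + 34 + 34 + 32 + 33 + 37)/9 = 35.6667
Numerator Σ_{t=1}^{8}(z_t−z̄)(z_{t+1}−z̄) = 48.8889
Denominator Σ(z_t−z̄)² = 122.0000
r_1 = 48.8889 / 122.0000 = 0.401

0.401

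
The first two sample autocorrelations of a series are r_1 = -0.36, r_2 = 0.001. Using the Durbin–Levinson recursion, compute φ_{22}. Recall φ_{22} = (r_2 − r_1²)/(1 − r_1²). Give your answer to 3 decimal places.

φ_{22} = (r_2 − r_1²) / (1 − r_1²)
r_1² = (-0.36)² = 0.1296
Numerator = 0.001 − 0.1296 = -0.1286; denominator = 1 − 0.1296 = 0.8704
φ_{22} = -0.1286 / 0.8704 = -0.148

-0.148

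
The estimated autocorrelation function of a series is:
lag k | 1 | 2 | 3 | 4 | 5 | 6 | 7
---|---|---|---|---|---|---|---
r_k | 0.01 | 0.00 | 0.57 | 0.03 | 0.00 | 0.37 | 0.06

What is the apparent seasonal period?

The largest autocorrelation is r_3 = 0.57, with a weaker echo at lag 6 (0.37); the remaining lags stay at or below 0.06.
The dominant spike at lag 3 indicates a seasonal period of 3.

3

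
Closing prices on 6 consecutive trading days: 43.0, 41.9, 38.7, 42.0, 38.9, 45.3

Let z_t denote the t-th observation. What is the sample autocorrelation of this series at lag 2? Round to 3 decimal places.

Mean z̄ = (43.0 + 41.9 + 38.7 + 42.0 + 38.9 + 45.3)/6 = 41.6333
Deviations from mean: 1.3667, 0.2667, -2.9333, 0.3667, -2.7333, 3.6667
Σ(z_t−z̄)(z_{t+2}−z̄) = (-4.0089) + (0.0978) + (8.0178) + (1.3444) = 5.4511
Denominator Σ(z_t−z̄)² = 31.5933
r_2 = 5.4511 / 31.5933 = 0.173

0.173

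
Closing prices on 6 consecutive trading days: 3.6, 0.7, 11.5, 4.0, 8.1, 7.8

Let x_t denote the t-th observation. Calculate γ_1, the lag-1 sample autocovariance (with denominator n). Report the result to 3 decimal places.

-4.640

Mean x̄ = (3.6 + 0.7 + 11.5 + 4.0 + 8.1 + 7.8)/6 = 5.9500
Deviations: -2.3500, -5.2500, 5.5500, -1.9500, 2.1500, 1.8500
Σ_{t=1}^{5}(x_t−x̄)(x_{t+1}−x̄) = -27.8375
γ_1 = -27.8375 / 6 = -4.640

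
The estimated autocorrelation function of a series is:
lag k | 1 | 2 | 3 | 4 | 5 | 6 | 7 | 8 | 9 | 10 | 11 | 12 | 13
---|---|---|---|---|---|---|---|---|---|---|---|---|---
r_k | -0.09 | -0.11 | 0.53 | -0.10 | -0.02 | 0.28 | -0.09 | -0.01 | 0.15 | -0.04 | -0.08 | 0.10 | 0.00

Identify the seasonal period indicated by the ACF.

3

The largest autocorrelation is r_3 = 0.53, with weaker echoes at lags 6 (0.28) and 9 (0.15); the remaining lags stay at or below 0.10.
The dominant spike at lag 3 indicates a seasonal period of 3.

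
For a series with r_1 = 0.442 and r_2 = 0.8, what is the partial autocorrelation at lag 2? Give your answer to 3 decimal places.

φ_{22} = (r_2 − r_1²) / (1 − r_1²)
r_1² = (0.442)² = 0.195364
Numerator = 0.8 − 0.1954 = 0.6046; denominator = 1 − 0.1954 = 0.8046
φ_{22} = 0.6046 / 0.8046 = 0.751

0.751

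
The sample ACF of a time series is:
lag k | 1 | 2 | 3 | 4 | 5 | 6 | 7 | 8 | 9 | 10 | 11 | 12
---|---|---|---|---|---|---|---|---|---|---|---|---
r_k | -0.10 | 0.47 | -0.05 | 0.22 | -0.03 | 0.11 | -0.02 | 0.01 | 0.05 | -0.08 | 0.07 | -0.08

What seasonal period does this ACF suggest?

The largest autocorrelation is r_2 = 0.47, with a weaker echo at lag 4 (0.22); the remaining lags stay at or below 0.11.
The dominant spike at lag 2 indicates a seasonal period of 2.

2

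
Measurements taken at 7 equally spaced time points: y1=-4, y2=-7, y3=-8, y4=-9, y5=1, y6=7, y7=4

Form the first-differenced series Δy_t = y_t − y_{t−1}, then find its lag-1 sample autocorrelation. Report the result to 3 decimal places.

First differences Δy: -3, -1, -1, 10, 6, -3
Mean of differences = 1.3333
Numerator Σ(Δy_t−Δȳ)(Δy_{t+1}−Δȳ) = 15.5556
Denominator Σ(Δy_t−Δȳ)² = 145.3333
r_1(Δy) = 15.5556 / 145.3333 = 0.107

0.107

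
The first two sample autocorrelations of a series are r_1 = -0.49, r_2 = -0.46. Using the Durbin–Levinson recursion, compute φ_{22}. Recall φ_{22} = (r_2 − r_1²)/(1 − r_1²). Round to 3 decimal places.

-0.921

φ_{22} = (r_2 − r_1²) / (1 − r_1²)
r_1² = (-0.49)² = 0.2401
Numerator = -0.46 − 0.2401 = -0.7001; denominator = 1 − 0.2401 = 0.7599
φ_{22} = -0.7001 / 0.7599 = -0.921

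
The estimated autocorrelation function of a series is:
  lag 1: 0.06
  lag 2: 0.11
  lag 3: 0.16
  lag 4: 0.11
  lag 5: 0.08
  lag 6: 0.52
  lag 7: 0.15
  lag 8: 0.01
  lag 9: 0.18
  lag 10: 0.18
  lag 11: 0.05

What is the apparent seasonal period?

6

The largest autocorrelation is r_6 = 0.52; the remaining lags stay at or below 0.18.
The dominant spike at lag 6 indicates a seasonal period of 6.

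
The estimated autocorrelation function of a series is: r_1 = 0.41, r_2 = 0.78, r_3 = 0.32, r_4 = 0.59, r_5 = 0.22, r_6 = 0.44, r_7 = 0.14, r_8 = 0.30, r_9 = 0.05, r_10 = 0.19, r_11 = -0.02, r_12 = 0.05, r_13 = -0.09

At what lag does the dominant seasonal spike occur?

2

The largest autocorrelation is r_2 = 0.78, with weaker echoes at lags 4 (0.59) and 6 (0.44); the remaining lags stay at or below 0.41.
The dominant spike at lag 2 indicates a seasonal period of 2.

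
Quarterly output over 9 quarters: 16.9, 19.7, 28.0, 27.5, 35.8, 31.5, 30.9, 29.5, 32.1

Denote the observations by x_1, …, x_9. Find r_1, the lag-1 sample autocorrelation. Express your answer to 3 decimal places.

Mean x̄ = (16.9 + 19.7 + 28.0 + 27.5 + 35.8 + 31.5 + 30.9 + 29.5 + 32.1)/9 = 27.9889
Numerator Σ_{t=1}^{8}(x_t−x̄)(x_{t+1}−x̄) = 136.2565
Denominator Σ(x_t−x̄)² = 292.9089
r_1 = 136.2565 / 292.9089 = 0.465

0.465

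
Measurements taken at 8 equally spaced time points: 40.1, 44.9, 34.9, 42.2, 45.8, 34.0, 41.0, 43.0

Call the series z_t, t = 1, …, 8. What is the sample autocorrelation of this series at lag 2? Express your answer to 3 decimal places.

Mean z̄ = (40.1 + 44.9 + 34.9 + 42.2 + 45.8 + 34.0 + 41.0 + 43.0)/8 = 40.7375
Numerator Σ_{t=1}^{6}(z_t−z̄)(z_{t+2}−z̄) = -43.5116
Denominator Σ(z_t−z̄)² = 130.1588
r_2 = -43.5116 / 130.1588 = -0.334

-0.334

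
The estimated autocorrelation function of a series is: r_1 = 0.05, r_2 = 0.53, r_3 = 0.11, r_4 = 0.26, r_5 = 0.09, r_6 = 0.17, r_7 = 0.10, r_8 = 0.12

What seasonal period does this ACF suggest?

The largest autocorrelation is r_2 = 0.53, with weaker echoes at lags 4 (0.26) and 6 (0.17); the remaining lags stay at or below 0.12.
The dominant spike at lag 2 indicates a seasonal period of 2.

2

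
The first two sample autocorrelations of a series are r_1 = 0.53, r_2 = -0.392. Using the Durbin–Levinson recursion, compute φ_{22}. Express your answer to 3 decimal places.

φ_{22} = (r_2 − r_1²) / (1 − r_1²)
r_1² = (0.53)² = 0.2809
Numerator = -0.392 − 0.2809 = -0.6729; denominator = 1 − 0.2809 = 0.7191
φ_{22} = -0.6729 / 0.7191 = -0.936

-0.936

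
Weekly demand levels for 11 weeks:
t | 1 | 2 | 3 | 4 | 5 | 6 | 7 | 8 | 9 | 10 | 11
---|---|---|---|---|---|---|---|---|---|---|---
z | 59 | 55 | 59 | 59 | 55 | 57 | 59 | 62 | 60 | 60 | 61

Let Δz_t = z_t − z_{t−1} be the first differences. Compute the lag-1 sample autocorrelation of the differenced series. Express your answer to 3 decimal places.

First differences Δz: -4, 4, 0, -4, 2, 2, 3, -2, 0, 1
Mean of differences = 0.2000
Numerator Σ(Δz_t−Δz̄)(Δz_{t+1}−Δz̄) = -21.0400
Denominator Σ(Δz_t−Δz̄)² = 69.6000
r_1(Δz) = -21.0400 / 69.6000 = -0.302

-0.302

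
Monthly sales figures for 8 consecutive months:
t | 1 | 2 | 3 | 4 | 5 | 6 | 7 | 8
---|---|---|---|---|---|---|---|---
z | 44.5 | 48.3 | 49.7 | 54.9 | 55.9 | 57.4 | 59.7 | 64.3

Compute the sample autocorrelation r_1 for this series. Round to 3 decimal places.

Mean z̄ = (44.5 + 48.3 + 49.7 + 54.9 + 55.9 + 57.4 + 59.7 + 64.3)/8 = 54.3375
Numerator Σ_{t=1}^{7}(z_t−z̄)(z_{t+1}−z̄) = 160.2948
Denominator Σ(z_t−z̄)² = 294.8788
r_1 = 160.2948 / 294.8788 = 0.544

0.544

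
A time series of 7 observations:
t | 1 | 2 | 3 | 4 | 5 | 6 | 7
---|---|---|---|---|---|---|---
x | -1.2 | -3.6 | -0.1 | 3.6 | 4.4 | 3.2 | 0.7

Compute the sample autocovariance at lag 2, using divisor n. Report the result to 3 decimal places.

-1.226

Mean x̄ = (-1.2 − 3.6 − 0.1 + 3.6 + 4.4 + 3.2 + 0.7)/7 = 1.0000
Σ_{t=1}^{5}(x_t−x̄)(x_{t+2}−x̄) = -8.5800
γ_2 = -8.5800 / 7 = -1.226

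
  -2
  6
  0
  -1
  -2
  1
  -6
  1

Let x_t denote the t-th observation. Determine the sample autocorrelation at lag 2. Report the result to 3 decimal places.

Mean x̄ = (-2 + 6 + 0 − 1 − 2 + 1 − 6 + 1)/8 = -0.3750
Σ(x_t−x̄)(x_{t+2}−x̄) = (-0.6094) + (-3.9844) + (-0.6094) + (-0.8594) + (9.1406) + (1.8906) = 4.9688
Denominator Σ(x_t−x̄)² = 81.8750
r_2 = 4.9688 / 81.8750 = 0.061

0.061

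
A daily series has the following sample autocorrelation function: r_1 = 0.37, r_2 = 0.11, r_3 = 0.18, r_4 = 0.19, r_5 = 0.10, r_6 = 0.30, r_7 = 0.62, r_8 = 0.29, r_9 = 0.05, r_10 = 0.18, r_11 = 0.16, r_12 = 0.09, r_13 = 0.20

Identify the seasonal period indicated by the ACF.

The largest autocorrelation is r_7 = 0.62; the remaining lags stay at or below 0.37. The elevated value at lag 1 (0.37), dropping to 0.11 at lag 2, reflects decaying short-term dependence rather than seasonality.
The dominant spike at lag 7 indicates a seasonal period of 7.

7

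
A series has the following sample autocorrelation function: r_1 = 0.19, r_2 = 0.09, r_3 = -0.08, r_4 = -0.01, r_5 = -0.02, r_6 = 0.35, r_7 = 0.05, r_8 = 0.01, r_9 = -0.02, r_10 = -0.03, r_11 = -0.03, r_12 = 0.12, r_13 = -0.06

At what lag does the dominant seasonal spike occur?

6

The largest autocorrelation is r_6 = 0.35; the remaining lags stay at or below 0.19.
The dominant spike at lag 6 indicates a seasonal period of 6.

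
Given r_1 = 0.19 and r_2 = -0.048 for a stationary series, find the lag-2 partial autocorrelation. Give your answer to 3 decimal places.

φ_{22} = (r_2 − r_1²) / (1 − r_1²)
r_1² = (0.19)² = 0.0361
Numerator = -0.048 − 0.0361 = -0.0841; denominator = 1 − 0.0361 = 0.9639
φ_{22} = -0.0841 / 0.9639 = -0.087

-0.087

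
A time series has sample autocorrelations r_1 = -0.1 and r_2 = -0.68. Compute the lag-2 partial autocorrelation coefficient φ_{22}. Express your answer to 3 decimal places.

φ_{22} = (r_2 − r_1²) / (1 − r_1²)
r_1² = (-0.1)² = 0.01
Numerator = -0.68 − 0.0100 = -0.6900; denominator = 1 − 0.0100 = 0.9900
φ_{22} = -0.6900 / 0.9900 = -0.697

-0.697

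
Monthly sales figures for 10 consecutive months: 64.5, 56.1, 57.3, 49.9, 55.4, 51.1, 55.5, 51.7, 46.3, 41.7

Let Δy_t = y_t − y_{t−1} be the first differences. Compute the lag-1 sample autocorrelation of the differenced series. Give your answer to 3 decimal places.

First differences Δy: -8.4, 1.2, -7.4, 5.5, -4.3, 4.4, -3.8, -5.4, -4.6
Mean of differences = -2.5333
Numerator Σ(Δy_t−Δȳ)(Δy_{t+1}−Δȳ) = -104.8344
Denominator Σ(Δy_t−Δȳ)² = 201.8600
r_1(Δy) = -104.8344 / 201.8600 = -0.519

-0.519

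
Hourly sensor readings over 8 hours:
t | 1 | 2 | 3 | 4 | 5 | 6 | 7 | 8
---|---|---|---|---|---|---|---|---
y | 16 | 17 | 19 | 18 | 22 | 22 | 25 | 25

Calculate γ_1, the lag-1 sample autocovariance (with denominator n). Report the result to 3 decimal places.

Mean ȳ = (16 + 17 + 19 + 18 + 22 + 22 + 25 + 25)/8 = 20.5000
Deviations: -4.5000, -3.5000, -1.5000, -2.5000, 1.5000, 1.5000, 4.5000, 4.5000
Σ_{t=1}^{7}(y_t−ȳ)(y_{t+1}−ȳ) = 50.2500
γ_1 = 50.2500 / 8 = 6.281

6.281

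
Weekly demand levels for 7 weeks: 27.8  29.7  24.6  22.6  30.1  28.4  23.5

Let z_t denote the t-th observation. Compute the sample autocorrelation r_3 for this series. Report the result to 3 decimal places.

0.269

Mean z̄ = (27.8 + 29.7 + 24.6 + 22.6 + 30.1 + 28.4 + 23.5)/7 = 26.6714
Deviations from mean: 1.1286, 3.0286, -2.0714, -4.0714, 3.4286, 1.7286, -3.1714
Numerator Σ_{t=1}^{4}(z_t−z̄)(z_{t+3}−z̄) = 15.1204
Denominator Σ(z_t−z̄)² = 56.1143
r_3 = 15.1204 / 56.1143 = 0.269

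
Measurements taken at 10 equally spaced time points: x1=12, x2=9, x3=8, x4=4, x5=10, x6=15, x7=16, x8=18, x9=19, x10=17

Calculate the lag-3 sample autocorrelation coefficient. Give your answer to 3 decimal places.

Mean x̄ = (12 + 9 + 8 + 4 + 10 + 15 + 16 + 18 + 19 + 17)/10 = 12.8000
Numerator Σ_{t=1}^{7}(x_t−x̄)(x_{t+3}−x̄) = -8.5200
Denominator Σ(x_t−x̄)² = 221.6000
r_3 = -8.5200 / 221.6000 = -0.038

-0.038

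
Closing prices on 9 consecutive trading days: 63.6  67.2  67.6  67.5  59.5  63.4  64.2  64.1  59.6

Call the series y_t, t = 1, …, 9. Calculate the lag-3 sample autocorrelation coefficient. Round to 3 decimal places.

Mean ȳ = (63.6 + 67.2 + 67.6 + 67.5 + 59.5 + 63.4 + 64.2 + 64.1 + 59.6)/9 = 64.0778
Σ(y_t−ȳ)(y_{t+3}−ȳ) = (-1.6351) + (-14.2928) + (-2.3873) + (0.4183) + (-0.1017) + (3.0349) = -14.9637
Denominator Σ(y_t−ȳ)² = 75.5756
r_3 = -14.9637 / 75.5756 = -0.198

-0.198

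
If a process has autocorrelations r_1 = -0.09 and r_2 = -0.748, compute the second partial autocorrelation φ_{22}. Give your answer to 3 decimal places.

φ_{22} = (r_2 − r_1²) / (1 − r_1²)
r_1² = (-0.09)² = 0.0081
Numerator = -0.748 − 0.0081 = -0.7561; denominator = 1 − 0.0081 = 0.9919
φ_{22} = -0.7561 / 0.9919 = -0.762

-0.762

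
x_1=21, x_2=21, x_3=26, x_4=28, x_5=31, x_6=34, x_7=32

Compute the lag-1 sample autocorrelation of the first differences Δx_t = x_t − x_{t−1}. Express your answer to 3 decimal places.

First differences Δx: 0, 5, 2, 3, 3, -2
Mean of differences = 1.8333
Numerator Σ(Δx_t−Δx̄)(Δx_{t+1}−Δx̄) = -8.1944
Denominator Σ(Δx_t−Δx̄)² = 30.8333
r_1(Δx) = -8.1944 / 30.8333 = -0.266

-0.266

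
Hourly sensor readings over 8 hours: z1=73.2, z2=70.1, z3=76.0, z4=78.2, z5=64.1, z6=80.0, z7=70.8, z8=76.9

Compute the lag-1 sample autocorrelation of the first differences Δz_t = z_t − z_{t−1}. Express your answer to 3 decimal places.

First differences Δz: -3.1, 5.9, 2.2, -14.1, 15.9, -9.2, 6.1
Mean of differences = 0.5286
Numerator Σ(Δz_t−Δz̄)(Δz_{t+1}−Δz̄) = -463.5694
Denominator Σ(Δz_t−Δz̄)² = 620.7743
r_1(Δz) = -463.5694 / 620.7743 = -0.747

-0.747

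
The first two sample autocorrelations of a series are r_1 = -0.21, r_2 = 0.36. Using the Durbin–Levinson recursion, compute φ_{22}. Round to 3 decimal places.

φ_{22} = (r_2 − r_1²) / (1 − r_1²)
r_1² = (-0.21)² = 0.0441
Numerator = 0.36 − 0.0441 = 0.3159; denominator = 1 − 0.0441 = 0.9559
φ_{22} = 0.3159 / 0.9559 = 0.330

0.330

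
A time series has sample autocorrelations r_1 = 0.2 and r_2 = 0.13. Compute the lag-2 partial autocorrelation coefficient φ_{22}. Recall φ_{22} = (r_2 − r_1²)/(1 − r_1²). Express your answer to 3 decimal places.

0.094

φ_{22} = (r_2 − r_1²) / (1 − r_1²)
r_1² = (0.2)² = 0.04
Numerator = 0.13 − 0.0400 = 0.0900; denominator = 1 − 0.0400 = 0.9600
φ_{22} = 0.0900 / 0.9600 = 0.094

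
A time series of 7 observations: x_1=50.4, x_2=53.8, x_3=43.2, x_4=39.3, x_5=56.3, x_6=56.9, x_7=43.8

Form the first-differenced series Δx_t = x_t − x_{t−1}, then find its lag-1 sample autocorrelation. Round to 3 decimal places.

First differences Δx: 3.4, -10.6, -3.9, 17.0, 0.6, -13.1
Mean of differences = -1.1000
Numerator Σ(Δx_t−Δx̄)(Δx_{t+1}−Δx̄) = -56.4600
Denominator Σ(Δx_t−Δx̄)² = 592.8400
r_1(Δx) = -56.4600 / 592.8400 = -0.095

-0.095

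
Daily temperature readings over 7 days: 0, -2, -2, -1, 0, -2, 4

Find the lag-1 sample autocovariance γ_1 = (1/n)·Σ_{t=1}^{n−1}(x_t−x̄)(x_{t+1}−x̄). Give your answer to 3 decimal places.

-0.741

Mean x̄ = (0 − 2 − 2 − 1 + 0 − 2 + 4)/7 = -0.4286
Σ_{t=1}^{6}(x_t−x̄)(x_{t+1}−x̄) = -5.1837
γ_1 = -5.1837 / 7 = -0.741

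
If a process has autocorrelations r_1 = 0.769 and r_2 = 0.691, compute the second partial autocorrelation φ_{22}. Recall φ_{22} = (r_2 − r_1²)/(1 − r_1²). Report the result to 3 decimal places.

φ_{22} = (r_2 − r_1²) / (1 − r_1²)
r_1² = (0.769)² = 0.591361
Numerator = 0.691 − 0.5914 = 0.0996; denominator = 1 − 0.5914 = 0.4086
φ_{22} = 0.0996 / 0.4086 = 0.244

0.244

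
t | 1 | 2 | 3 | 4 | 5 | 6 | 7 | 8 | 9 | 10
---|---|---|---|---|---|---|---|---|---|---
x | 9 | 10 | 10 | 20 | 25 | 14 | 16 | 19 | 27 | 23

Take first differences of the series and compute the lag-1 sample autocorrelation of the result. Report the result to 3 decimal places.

First differences Δx: 1, 0, 10, 5, -11, 2, 3, 8, -4
Mean of differences = 1.5556
Numerator Σ(Δx_t−Δx̄)(Δx_{t+1}−Δx̄) = -57.8642
Denominator Σ(Δx_t−Δx̄)² = 318.2222
r_1(Δx) = -57.8642 / 318.2222 = -0.182

-0.182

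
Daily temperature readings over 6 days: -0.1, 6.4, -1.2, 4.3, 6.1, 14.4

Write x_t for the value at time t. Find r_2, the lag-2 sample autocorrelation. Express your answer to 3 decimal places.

Mean x̄ = (-0.1 + 6.4 − 1.2 + 4.3 + 6.1 + 14.4)/6 = 4.9833
Deviations from mean: -5.0833, 1.4167, -6.1833, -0.6833, 1.1167, 9.4167
Σ(x_t−x̄)(x_{t+2}−x̄) = (31.4319) + (-0.9681) + (-6.9047) + (-6.4347) = 17.1244
Denominator Σ(x_t−x̄)² = 156.4683
r_2 = 17.1244 / 156.4683 = 0.109

0.109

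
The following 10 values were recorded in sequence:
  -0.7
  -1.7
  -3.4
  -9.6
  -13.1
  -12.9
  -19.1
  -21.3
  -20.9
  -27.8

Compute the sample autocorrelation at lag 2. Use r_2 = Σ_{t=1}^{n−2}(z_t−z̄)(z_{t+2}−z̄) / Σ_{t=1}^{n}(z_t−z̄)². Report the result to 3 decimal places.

0.424

Mean z̄ = (-0.7 − 1.7 − 3.4 − 9.6 − 13.1 − 12.9 − 19.1 − 21.3 − 20.9 − 27.8)/10 = -13.0500
Numerator Σ_{t=1}^{8}(z_t−z̄)(z_{t+2}−z̄) = 326.6150
Denominator Σ(z_t−z̄)² = 770.2450
r_2 = 326.6150 / 770.2450 = 0.424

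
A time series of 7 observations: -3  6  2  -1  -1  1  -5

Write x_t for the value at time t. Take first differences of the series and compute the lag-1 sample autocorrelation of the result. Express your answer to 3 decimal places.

First differences Δx: 9, -4, -3, 0, 2, -6
Mean of differences = -0.3333
Numerator Σ(Δx_t−Δx̄)(Δx_{t+1}−Δx̄) = -37.7778
Denominator Σ(Δx_t−Δx̄)² = 145.3333
r_1(Δx) = -37.7778 / 145.3333 = -0.260

-0.260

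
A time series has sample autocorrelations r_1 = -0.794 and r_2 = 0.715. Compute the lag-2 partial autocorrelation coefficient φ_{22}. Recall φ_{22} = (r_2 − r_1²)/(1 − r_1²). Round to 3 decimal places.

φ_{22} = (r_2 − r_1²) / (1 − r_1²)
r_1² = (-0.794)² = 0.630436
Numerator = 0.715 − 0.6304 = 0.0846; denominator = 1 − 0.6304 = 0.3696
φ_{22} = 0.0846 / 0.3696 = 0.229

0.229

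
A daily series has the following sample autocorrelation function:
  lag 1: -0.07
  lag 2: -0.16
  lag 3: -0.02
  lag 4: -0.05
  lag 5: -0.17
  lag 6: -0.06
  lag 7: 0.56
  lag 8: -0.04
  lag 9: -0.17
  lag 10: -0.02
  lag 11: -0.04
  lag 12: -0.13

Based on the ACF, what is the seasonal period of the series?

The largest autocorrelation is r_7 = 0.56; the remaining lags stay at or below -0.02.
The dominant spike at lag 7 indicates a seasonal period of 7.

7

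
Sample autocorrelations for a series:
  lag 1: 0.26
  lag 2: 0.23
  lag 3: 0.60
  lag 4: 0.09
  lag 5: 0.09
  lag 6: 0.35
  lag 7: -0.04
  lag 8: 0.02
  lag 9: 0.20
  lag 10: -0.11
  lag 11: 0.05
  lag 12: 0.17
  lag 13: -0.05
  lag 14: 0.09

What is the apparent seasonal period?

3

The largest autocorrelation is r_3 = 0.60, with a weaker echo at lag 6 (0.35); the remaining lags stay at or below 0.26. The elevated value at lag 1 (0.26), dropping to 0.23 at lag 2, reflects decaying short-term dependence rather than seasonality.
The dominant spike at lag 3 indicates a seasonal period of 3.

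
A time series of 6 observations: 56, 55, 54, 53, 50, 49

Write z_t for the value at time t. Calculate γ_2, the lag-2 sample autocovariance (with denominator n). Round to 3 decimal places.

Mean z̄ = (56 + 55 + 54 + 53 + 50 + 49)/6 = 52.8333
Σ_{t=1}^{4}(z_t−z̄)(z_{t+2}−z̄) = 0.1111
γ_2 = 0.1111 / 6 = 0.019

0.019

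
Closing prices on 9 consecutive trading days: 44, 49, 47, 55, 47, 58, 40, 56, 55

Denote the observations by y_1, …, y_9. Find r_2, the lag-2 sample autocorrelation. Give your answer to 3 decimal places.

0.296

Mean ȳ = (44 + 49 + 47 + 55 + 47 + 58 + 40 + 56 + 55)/9 = 50.1111
Σ(y_t−ȳ)(y_{t+2}−ȳ) = (19.0123) + (-5.4321) + (9.6790) + (38.5679) + (31.4568) + (46.4568) + (-49.4321) = 90.3086
Denominator Σ(y_t−ȳ)² = 304.8889
r_2 = 90.3086 / 304.8889 = 0.296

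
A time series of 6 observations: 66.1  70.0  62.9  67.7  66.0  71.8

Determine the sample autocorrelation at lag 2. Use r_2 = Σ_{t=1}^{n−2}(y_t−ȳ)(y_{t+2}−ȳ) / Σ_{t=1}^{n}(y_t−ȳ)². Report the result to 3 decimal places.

0.286

Mean ȳ = (66.1 + 70.0 + 62.9 + 67.7 + 66.0 + 71.8)/6 = 67.4167
Deviations from mean: -1.3167, 2.5833, -4.5167, 0.2833, -1.4167, 4.3833
Σ(y_t−ȳ)(y_{t+2}−ȳ) = (5.9469) + (0.7319) + (6.3986) + (1.2419) = 14.3194
Denominator Σ(y_t−ȳ)² = 50.1083
r_2 = 14.3194 / 50.1083 = 0.286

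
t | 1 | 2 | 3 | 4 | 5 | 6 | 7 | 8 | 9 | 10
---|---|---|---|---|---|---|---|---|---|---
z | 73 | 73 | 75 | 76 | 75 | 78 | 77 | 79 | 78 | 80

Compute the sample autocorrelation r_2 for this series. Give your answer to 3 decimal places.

Mean z̄ = (73 + 73 + 75 + 76 + 75 + 78 + 77 + 79 + 78 + 80)/10 = 76.4000
Numerator Σ_{t=1}^{8}(z_t−z̄)(z_{t+2}−z̄) = 21.0800
Denominator Σ(z_t−z̄)² = 52.4000
r_2 = 21.0800 / 52.4000 = 0.402

0.402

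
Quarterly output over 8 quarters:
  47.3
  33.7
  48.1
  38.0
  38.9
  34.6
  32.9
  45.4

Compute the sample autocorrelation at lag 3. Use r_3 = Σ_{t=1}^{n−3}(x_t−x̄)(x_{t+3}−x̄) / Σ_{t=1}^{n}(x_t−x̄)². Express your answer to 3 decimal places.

Mean x̄ = (47.3 + 33.7 + 48.1 + 38.0 + 38.9 + 34.6 + 32.9 + 45.4)/8 = 39.8625
Deviations from mean: 7.4375, -6.1625, 8.2375, -1.8625, -0.9625, -5.2625, -6.9625, 5.5375
Σ(x_t−x̄)(x_{t+3}−x̄) = (-13.8523) + (5.9314) + (-43.3498) + (12.9677) + (-5.3298) = -43.6330
Denominator Σ(x_t−x̄)² = 272.3788
r_3 = -43.6330 / 272.3788 = -0.160

-0.160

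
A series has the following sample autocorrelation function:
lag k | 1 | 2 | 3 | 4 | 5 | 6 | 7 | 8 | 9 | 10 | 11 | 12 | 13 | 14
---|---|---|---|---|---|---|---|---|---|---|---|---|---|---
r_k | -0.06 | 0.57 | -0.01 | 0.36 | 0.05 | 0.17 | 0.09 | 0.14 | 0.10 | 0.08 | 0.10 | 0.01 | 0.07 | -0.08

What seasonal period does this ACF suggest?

2

The largest autocorrelation is r_2 = 0.57, with weaker echoes at lags 4 (0.36) and 6 (0.17); the remaining lags stay at or below 0.14.
The dominant spike at lag 2 indicates a seasonal period of 2.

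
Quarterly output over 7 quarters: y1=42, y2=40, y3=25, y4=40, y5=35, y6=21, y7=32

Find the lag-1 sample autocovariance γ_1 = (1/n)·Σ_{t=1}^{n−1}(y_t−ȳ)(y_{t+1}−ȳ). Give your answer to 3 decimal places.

-6.434

Mean ȳ = (42 + 40 + 25 + 40 + 35 + 21 + 32)/7 = 33.5714
Σ_{t=1}^{6}(y_t−ȳ)(y_{t+1}−ȳ) = -45.0408
γ_1 = -45.0408 / 7 = -6.434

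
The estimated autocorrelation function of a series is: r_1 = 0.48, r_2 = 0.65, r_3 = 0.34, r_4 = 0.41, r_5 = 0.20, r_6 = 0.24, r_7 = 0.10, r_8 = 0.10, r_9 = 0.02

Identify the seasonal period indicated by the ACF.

2

The largest autocorrelation is r_2 = 0.65; the remaining lags stay at or below 0.48.
The dominant spike at lag 2 indicates a seasonal period of 2.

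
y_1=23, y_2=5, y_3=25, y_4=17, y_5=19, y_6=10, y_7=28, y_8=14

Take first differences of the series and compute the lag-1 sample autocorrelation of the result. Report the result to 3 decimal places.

-0.681

First differences Δy: -18, 20, -8, 2, -9, 18, -14
Mean of differences = -1.2857
Numerator Σ(Δy_t−Δȳ)(Δy_{t+1}−Δȳ) = -940.0816
Denominator Σ(Δy_t−Δȳ)² = 1381.4286
r_1(Δy) = -940.0816 / 1381.4286 = -0.681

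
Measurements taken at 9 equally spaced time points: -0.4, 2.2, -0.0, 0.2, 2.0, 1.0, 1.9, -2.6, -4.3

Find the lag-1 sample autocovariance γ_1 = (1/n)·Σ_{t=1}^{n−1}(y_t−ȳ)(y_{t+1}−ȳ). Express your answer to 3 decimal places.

1.073

Mean ȳ = (-0.4 + 2.2 − 0.0 + 0.2 + 2.0 + 1.0 + 1.9 − 2.6 − 4.3)/9 = 0.0000
Σ_{t=1}^{8}(y_t−ȳ)(y_{t+1}−ȳ) = 9.6600
γ_1 = 9.6600 / 9 = 1.073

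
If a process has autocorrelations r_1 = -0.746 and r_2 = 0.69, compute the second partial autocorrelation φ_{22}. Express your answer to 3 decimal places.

0.301

φ_{22} = (r_2 − r_1²) / (1 − r_1²)
r_1² = (-0.746)² = 0.556516
Numerator = 0.69 − 0.5565 = 0.1335; denominator = 1 − 0.5565 = 0.4435
φ_{22} = 0.1335 / 0.4435 = 0.301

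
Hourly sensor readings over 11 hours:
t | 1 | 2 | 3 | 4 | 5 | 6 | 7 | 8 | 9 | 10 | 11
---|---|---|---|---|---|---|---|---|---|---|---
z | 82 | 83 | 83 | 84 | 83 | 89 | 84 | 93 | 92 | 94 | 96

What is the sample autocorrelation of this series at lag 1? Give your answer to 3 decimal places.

0.547

Mean z̄ = (82 + 83 + 83 + 84 + 83 + 89 + 84 + 93 + 92 + 94 + 96)/11 = 87.5455
Numerator Σ_{t=1}^{10}(z_t−z̄)(z_{t+1}−z̄) = 154.6116
Denominator Σ(z_t−z̄)² = 282.7273
r_1 = 154.6116 / 282.7273 = 0.547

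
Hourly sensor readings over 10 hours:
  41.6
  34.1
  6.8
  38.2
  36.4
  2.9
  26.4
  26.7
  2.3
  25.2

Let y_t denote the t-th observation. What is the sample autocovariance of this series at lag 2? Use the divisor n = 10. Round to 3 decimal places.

Mean ȳ = (41.6 + 34.1 + 6.8 + 38.2 + 36.4 + 2.9 + 26.4 + 26.7 + 2.3 + 25.2)/10 = 24.0600
Σ_{t=1}^{8}(y_t−ȳ)(y_{t+2}−ȳ) = -747.8612
γ_2 = -747.8612 / 10 = -74.786

-74.786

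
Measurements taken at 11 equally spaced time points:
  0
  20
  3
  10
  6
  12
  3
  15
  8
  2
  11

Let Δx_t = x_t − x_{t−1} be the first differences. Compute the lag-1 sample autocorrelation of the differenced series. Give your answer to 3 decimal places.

First differences Δx: 20, -17, 7, -4, 6, -9, 12, -7, -6, 9
Mean of differences = 1.1000
Numerator Σ(Δx_t−Δx̄)(Δx_{t+1}−Δx̄) = -750.4100
Denominator Σ(Δx_t−Δx̄)² = 1168.9000
r_1(Δx) = -750.4100 / 1168.9000 = -0.642

-0.642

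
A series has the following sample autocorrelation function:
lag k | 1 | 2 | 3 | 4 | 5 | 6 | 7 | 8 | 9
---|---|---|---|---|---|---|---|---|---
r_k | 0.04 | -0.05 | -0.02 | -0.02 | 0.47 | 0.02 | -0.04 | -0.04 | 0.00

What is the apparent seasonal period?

5

The largest autocorrelation is r_5 = 0.47; the remaining lags stay at or below 0.04.
The dominant spike at lag 5 indicates a seasonal period of 5.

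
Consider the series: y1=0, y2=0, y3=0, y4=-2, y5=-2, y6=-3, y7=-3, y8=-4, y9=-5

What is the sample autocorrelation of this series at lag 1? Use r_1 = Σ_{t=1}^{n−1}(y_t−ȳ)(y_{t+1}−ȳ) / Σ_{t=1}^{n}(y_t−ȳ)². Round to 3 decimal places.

Mean ȳ = (0 + 0 + 0 − 2 − 2 − 3 − 3 − 4 − 5)/9 = -2.1111
Numerator Σ_{t=1}^{8}(y_t−ȳ)(y_{t+1}−ȳ) = 16.9877
Denominator Σ(y_t−ȳ)² = 26.8889
r_1 = 16.9877 / 26.8889 = 0.632

0.632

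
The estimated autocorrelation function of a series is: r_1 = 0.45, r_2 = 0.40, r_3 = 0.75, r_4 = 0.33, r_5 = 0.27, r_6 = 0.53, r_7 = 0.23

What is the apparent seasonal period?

3

The largest autocorrelation is r_3 = 0.75, with a weaker echo at lag 6 (0.53); the remaining lags stay at or below 0.45. The elevated value at lag 1 (0.45), dropping to 0.40 at lag 2, reflects decaying short-term dependence rather than seasonality.
The dominant spike at lag 3 indicates a seasonal period of 3.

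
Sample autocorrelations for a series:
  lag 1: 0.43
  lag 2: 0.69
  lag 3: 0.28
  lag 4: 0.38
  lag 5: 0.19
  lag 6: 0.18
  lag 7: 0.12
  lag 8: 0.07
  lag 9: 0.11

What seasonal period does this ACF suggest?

The largest autocorrelation is r_2 = 0.69; the remaining lags stay at or below 0.43.
The dominant spike at lag 2 indicates a seasonal period of 2.

2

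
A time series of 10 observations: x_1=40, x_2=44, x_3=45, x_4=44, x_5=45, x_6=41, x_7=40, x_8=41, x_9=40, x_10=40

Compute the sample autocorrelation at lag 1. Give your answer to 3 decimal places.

0.477

Mean x̄ = (40 + 44 + 45 + 44 + 45 + 41 + 40 + 41 + 40 + 40)/10 = 42.0000
Numerator Σ_{t=1}^{9}(x_t−x̄)(x_{t+1}−x̄) = 21.0000
Denominator Σ(x_t−x̄)² = 44.0000
r_1 = 21.0000 / 44.0000 = 0.477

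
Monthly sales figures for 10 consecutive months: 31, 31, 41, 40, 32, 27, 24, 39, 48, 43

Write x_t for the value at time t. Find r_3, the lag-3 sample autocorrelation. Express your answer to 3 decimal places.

-0.575

Mean x̄ = (31 + 31 + 41 + 40 + 32 + 27 + 24 + 39 + 48 + 43)/10 = 35.6000
Σ(x_t−x̄)(x_{t+3}−x̄) = (-20.2400) + (16.5600) + (-46.4400) + (-51.0400) + (-12.2400) + (-106.6400) + (-85.8400) = -305.8800
Denominator Σ(x_t−x̄)² = 532.4000
r_3 = -305.8800 / 532.4000 = -0.575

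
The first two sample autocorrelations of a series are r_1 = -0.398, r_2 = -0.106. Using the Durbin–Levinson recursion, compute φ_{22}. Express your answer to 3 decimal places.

φ_{22} = (r_2 − r_1²) / (1 − r_1²)
r_1² = (-0.398)² = 0.158404
Numerator = -0.106 − 0.1584 = -0.2644; denominator = 1 − 0.1584 = 0.8416
φ_{22} = -0.2644 / 0.8416 = -0.314

-0.314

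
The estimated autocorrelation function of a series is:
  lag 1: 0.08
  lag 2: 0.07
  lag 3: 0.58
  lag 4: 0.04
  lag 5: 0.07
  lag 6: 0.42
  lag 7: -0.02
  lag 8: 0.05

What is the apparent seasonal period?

The largest autocorrelation is r_3 = 0.58, with a weaker echo at lag 6 (0.42); the remaining lags stay at or below 0.08.
The dominant spike at lag 3 indicates a seasonal period of 3.

3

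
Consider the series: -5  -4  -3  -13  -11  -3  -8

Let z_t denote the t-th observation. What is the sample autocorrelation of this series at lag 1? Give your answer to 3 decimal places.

Mean z̄ = (-5 − 4 − 3 − 13 − 11 − 3 − 8)/7 = -6.7143
Deviations from mean: 1.7143, 2.7143, 3.7143, -6.2857, -4.2857, 3.7143, -1.2857
Numerator Σ_{t=1}^{6}(z_t−z̄)(z_{t+1}−z̄) = -2.3673
Denominator Σ(z_t−z̄)² = 97.4286
r_1 = -2.3673 / 97.4286 = -0.024

-0.024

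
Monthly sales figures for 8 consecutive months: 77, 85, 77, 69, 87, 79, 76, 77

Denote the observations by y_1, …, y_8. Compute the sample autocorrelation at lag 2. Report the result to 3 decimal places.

-0.456

Mean ȳ = (77 + 85 + 77 + 69 + 87 + 79 + 76 + 77)/8 = 78.3750
Deviations from mean: -1.3750, 6.6250, -1.3750, -9.3750, 8.6250, 0.6250, -2.3750, -1.3750
Σ(y_t−ȳ)(y_{t+2}−ȳ) = (1.8906) + (-62.1094) + (-11.8594) + (-5.8594) + (-20.4844) + (-0.8594) = -99.2813
Denominator Σ(y_t−ȳ)² = 217.8750
r_2 = -99.2813 / 217.8750 = -0.456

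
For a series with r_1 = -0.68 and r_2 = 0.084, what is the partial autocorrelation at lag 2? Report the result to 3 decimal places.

φ_{22} = (r_2 − r_1²) / (1 − r_1²)
r_1² = (-0.68)² = 0.4624
Numerator = 0.084 − 0.4624 = -0.3784; denominator = 1 − 0.4624 = 0.5376
φ_{22} = -0.3784 / 0.5376 = -0.704

-0.704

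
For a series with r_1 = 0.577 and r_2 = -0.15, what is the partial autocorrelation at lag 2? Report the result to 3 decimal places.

-0.724

φ_{22} = (r_2 − r_1²) / (1 − r_1²)
r_1² = (0.577)² = 0.332929
Numerator = -0.15 − 0.3329 = -0.4829; denominator = 1 − 0.3329 = 0.6671
φ_{22} = -0.4829 / 0.6671 = -0.724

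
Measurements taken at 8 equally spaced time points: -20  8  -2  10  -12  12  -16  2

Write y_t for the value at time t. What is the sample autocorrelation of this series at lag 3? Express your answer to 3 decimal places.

Mean ȳ = (-20 + 8 − 2 + 10 − 12 + 12 − 16 + 2)/8 = -2.2500
Deviations from mean: -17.7500, 10.2500, 0.2500, 12.2500, -9.7500, 14.2500, -13.7500, 4.2500
Numerator Σ_{t=1}^{5}(y_t−ȳ)(y_{t+3}−ȳ) = -523.6875
Denominator Σ(y_t−ȳ)² = 1075.5000
r_3 = -523.6875 / 1075.5000 = -0.487

-0.487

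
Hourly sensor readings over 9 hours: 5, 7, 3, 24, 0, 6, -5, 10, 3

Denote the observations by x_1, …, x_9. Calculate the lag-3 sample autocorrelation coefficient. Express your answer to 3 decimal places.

-0.473

Mean x̄ = (5 + 7 + 3 + 24 + 0 + 6 − 5 + 10 + 3)/9 = 5.8889
Numerator Σ_{t=1}^{6}(x_t−x̄)(x_{t+3}−x̄) = -244.7037
Denominator Σ(x_t−x̄)² = 516.8889
r_3 = -244.7037 / 516.8889 = -0.473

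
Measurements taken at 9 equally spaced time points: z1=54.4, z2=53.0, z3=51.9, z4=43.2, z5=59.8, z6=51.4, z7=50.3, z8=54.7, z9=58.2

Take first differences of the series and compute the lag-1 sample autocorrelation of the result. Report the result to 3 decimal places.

First differences Δz: -1.4, -1.1, -8.7, 16.6, -8.4, -1.1, 4.4, 3.5
Mean of differences = 0.4750
Numerator Σ(Δz_t−Δz̄)(Δz_{t+1}−Δz̄) = -253.9831
Denominator Σ(Δz_t−Δz̄)² = 455.9950
r_1(Δz) = -253.9831 / 455.9950 = -0.557

-0.557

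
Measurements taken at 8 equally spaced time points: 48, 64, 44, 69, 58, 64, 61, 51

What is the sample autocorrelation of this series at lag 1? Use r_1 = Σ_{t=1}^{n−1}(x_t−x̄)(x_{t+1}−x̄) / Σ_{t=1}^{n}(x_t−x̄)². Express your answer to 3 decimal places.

-0.540

Mean x̄ = (48 + 64 + 44 + 69 + 58 + 64 + 61 + 51)/8 = 57.3750
Deviations from mean: -9.3750, 6.6250, -13.3750, 11.6250, 0.6250, 6.6250, 3.6250, -6.3750
Numerator Σ_{t=1}^{7}(x_t−x̄)(x_{t+1}−x̄) = -293.8906
Denominator Σ(x_t−x̄)² = 543.8750
r_1 = -293.8906 / 543.8750 = -0.540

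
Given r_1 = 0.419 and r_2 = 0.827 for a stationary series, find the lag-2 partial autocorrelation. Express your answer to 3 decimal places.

φ_{22} = (r_2 − r_1²) / (1 − r_1²)
r_1² = (0.419)² = 0.175561
Numerator = 0.827 − 0.1756 = 0.6514; denominator = 1 − 0.1756 = 0.8244
φ_{22} = 0.6514 / 0.8244 = 0.790

0.790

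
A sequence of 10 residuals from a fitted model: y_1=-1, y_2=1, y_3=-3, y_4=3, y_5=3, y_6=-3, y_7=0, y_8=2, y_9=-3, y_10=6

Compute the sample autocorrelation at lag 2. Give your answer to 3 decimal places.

-0.089

Mean ȳ = (-1 + 1 − 3 + 3 + 3 − 3 + 0 + 2 − 3 + 6)/10 = 0.5000
Numerator Σ_{t=1}^{8}(y_t−ȳ)(y_{t+2}−ȳ) = -7.5000
Denominator Σ(y_t−ȳ)² = 84.5000
r_2 = -7.5000 / 84.5000 = -0.089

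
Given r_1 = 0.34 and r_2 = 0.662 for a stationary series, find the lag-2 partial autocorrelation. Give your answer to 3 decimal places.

φ_{22} = (r_2 − r_1²) / (1 − r_1²)
r_1² = (0.34)² = 0.1156
Numerator = 0.662 − 0.1156 = 0.5464; denominator = 1 − 0.1156 = 0.8844
φ_{22} = 0.5464 / 0.8844 = 0.618

0.618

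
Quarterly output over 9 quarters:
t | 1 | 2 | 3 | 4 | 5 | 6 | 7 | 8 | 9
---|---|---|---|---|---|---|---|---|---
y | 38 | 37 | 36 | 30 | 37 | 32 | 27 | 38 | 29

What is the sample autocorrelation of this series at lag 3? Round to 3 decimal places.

Mean ȳ = (38 + 37 + 36 + 30 + 37 + 32 + 27 + 38 + 29)/9 = 33.7778
Σ(y_t−ȳ)(y_{t+3}−ȳ) = (-15.9506) + (10.3827) + (-3.9506) + (25.6049) + (13.6049) + (8.4938) = 38.1852
Denominator Σ(y_t−ȳ)² = 147.5556
r_3 = 38.1852 / 147.5556 = 0.259

0.259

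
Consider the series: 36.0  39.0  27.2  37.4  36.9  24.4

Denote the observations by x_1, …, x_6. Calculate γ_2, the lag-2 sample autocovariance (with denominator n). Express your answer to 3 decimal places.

-8.542

Mean x̄ = (36.0 + 39.0 + 27.2 + 37.4 + 36.9 + 24.4)/6 = 33.4833
Σ_{t=1}^{4}(x_t−x̄)(x_{t+2}−x̄) = -51.2506
γ_2 = -51.2506 / 6 = -8.542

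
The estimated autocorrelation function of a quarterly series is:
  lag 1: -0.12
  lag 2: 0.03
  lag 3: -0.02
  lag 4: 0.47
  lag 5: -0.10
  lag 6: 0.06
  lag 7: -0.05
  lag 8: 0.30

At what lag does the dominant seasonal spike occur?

The largest autocorrelation is r_4 = 0.47, with a weaker echo at lag 8 (0.30); the remaining lags stay at or below 0.06.
The dominant spike at lag 4 indicates a seasonal period of 4.

4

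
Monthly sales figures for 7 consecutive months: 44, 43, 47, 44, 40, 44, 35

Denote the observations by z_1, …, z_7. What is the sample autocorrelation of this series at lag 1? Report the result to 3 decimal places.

-0.096

Mean z̄ = (44 + 43 + 47 + 44 + 40 + 44 + 35)/7 = 42.4286
Deviations from mean: 1.5714, 0.5714, 4.5714, 1.5714, -2.4286, 1.5714, -7.4286
Σ(z_t−z̄)(z_{t+1}−z̄) = (0.8980) + (2.6122) + (7.1837) + (-3.8163) + (-3.8163) + (-11.6735) = -8.6122
Denominator Σ(z_t−z̄)² = 89.7143
r_1 = -8.6122 / 89.7143 = -0.096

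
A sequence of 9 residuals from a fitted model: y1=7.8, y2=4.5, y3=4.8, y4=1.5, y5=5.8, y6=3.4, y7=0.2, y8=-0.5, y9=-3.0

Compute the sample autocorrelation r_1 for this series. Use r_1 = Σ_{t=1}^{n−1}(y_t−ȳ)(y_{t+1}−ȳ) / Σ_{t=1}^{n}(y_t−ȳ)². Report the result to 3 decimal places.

Mean ȳ = (7.8 + 4.5 + 4.8 + 1.5 + 5.8 + 3.4 + 0.2 − 0.5 − 3.0)/9 = 2.7222
Numerator Σ_{t=1}^{8}(y_t−ȳ)(y_{t+1}−ȳ) = 33.3617
Denominator Σ(y_t−ȳ)² = 94.1756
r_1 = 33.3617 / 94.1756 = 0.354

0.354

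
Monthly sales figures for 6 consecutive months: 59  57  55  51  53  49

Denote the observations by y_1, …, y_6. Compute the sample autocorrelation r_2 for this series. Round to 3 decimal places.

0.143

Mean ȳ = (59 + 57 + 55 + 51 + 53 + 49)/6 = 54.0000
Deviations from mean: 5.0000, 3.0000, 1.0000, -3.0000, -1.0000, -5.0000
Σ(y_t−ȳ)(y_{t+2}−ȳ) = (5.0000) + (-9.0000) + (-1.0000) + (15.0000) = 10.0000
Denominator Σ(y_t−ȳ)² = 70.0000
r_2 = 10.0000 / 70.0000 = 0.143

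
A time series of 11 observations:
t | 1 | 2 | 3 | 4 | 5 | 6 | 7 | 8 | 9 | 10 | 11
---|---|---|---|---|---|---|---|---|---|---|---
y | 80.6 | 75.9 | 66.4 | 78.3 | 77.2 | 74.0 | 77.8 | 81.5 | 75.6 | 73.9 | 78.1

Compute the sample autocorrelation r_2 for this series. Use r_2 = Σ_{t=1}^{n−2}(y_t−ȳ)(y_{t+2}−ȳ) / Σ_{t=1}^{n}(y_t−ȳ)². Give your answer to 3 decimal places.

Mean ȳ = (80.6 + 75.9 + 66.4 + 78.3 + 77.2 + 74.0 + 77.8 + 81.5 + 75.6 + 73.9 + 78.1)/11 = 76.3000
Numerator Σ_{t=1}^{9}(y_t−ȳ)(y_{t+2}−ȳ) = -82.2800
Denominator Σ(y_t−ȳ)² = 165.5400
r_2 = -82.2800 / 165.5400 = -0.497

-0.497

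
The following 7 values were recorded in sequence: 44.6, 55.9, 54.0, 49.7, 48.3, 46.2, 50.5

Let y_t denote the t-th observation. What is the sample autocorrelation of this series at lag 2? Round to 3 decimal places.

Mean ȳ = (44.6 + 55.9 + 54.0 + 49.7 + 48.3 + 46.2 + 50.5)/7 = 49.8857
Deviations from mean: -5.2857, 6.0143, 4.1143, -0.1857, -1.5857, -3.6857, 0.6143
Σ(y_t−ȳ)(y_{t+2}−ȳ) = (-21.7469) + (-1.1169) + (-6.5241) + (0.6845) + (-0.9741) = -29.6776
Denominator Σ(y_t−ȳ)² = 97.5486
r_2 = -29.6776 / 97.5486 = -0.304

-0.304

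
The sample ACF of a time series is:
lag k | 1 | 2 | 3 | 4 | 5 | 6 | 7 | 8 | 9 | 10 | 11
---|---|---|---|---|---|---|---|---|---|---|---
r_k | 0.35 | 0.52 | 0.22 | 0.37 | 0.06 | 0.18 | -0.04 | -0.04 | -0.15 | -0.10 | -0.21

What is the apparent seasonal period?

The largest autocorrelation is r_2 = 0.52, with a weaker echo at lag 4 (0.37); the remaining lags stay at or below 0.35.
The dominant spike at lag 2 indicates a seasonal period of 2.

2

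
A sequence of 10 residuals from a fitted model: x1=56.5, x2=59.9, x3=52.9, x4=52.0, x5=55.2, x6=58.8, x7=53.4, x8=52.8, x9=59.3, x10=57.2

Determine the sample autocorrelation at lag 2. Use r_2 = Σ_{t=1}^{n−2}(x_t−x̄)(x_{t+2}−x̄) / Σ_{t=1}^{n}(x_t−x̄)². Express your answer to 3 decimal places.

Mean x̄ = (56.5 + 59.9 + 52.9 + 52.0 + 55.2 + 58.8 + 53.4 + 52.8 + 59.3 + 57.2)/10 = 55.8000
Numerator Σ_{t=1}^{8}(x_t−x̄)(x_{t+2}−x̄) = -47.4300
Denominator Σ(x_t−x̄)² = 78.4800
r_2 = -47.4300 / 78.4800 = -0.604

-0.604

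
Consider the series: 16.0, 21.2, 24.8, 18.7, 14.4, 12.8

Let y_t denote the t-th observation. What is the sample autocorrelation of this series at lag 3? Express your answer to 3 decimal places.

-0.478

Mean ȳ = (16.0 + 21.2 + 24.8 + 18.7 + 14.4 + 12.8)/6 = 17.9833
Numerator Σ_{t=1}^{3}(y_t−ȳ)(y_{t+3}−ȳ) = -48.2808
Denominator Σ(y_t−ȳ)² = 100.9683
r_3 = -48.2808 / 100.9683 = -0.478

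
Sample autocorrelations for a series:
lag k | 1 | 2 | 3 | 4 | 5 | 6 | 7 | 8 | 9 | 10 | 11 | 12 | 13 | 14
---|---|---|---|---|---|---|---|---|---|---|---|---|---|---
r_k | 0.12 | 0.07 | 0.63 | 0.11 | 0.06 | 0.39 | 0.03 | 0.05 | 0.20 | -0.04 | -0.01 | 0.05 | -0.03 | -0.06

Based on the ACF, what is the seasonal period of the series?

The largest autocorrelation is r_3 = 0.63, with weaker echoes at lags 6 (0.39) and 9 (0.20); the remaining lags stay at or below 0.12.
The dominant spike at lag 3 indicates a seasonal period of 3.

3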